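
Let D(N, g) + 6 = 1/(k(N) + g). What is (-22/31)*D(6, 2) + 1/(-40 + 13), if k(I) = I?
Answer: 13835/3348 ≈ 4.1323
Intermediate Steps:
D(N, g) = -6 + 1/(N + g)
(-22/31)*D(6, 2) + 1/(-40 + 13) = (-22/31)*((1 - 6*6 - 6*2)/(6 + 2)) + 1/(-40 + 13) = (-22*1/31)*((1 - 36 - 12)/8) + 1/(-27) = -11*(-47)/124 - 1/27 = -22/31*(-47/8) - 1/27 = 517/124 - 1/27 = 13835/3348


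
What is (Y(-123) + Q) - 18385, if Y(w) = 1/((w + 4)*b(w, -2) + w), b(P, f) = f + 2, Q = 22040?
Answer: 449564/123 ≈ 3655.0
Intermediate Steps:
b(P, f) = 2 + f
Y(w) = 1/w (Y(w) = 1/((w + 4)*(2 - 2) + w) = 1/((4 + w)*0 + w) = 1/(0 + w) = 1/w)
(Y(-123) + Q) - 18385 = (1/(-123) + 22040) - 18385 = (-1/123 + 22040) - 18385 = 2710919/123 - 18385 = 449564/123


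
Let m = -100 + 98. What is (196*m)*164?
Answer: -64288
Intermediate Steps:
m = -2
(196*m)*164 = (196*(-2))*164 = -392*164 = -64288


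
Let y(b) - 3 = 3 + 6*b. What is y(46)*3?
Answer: 846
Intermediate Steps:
y(b) = 6 + 6*b (y(b) = 3 + (3 + 6*b) = 6 + 6*b)
y(46)*3 = (6 + 6*46)*3 = (6 + 276)*3 = 282*3 = 846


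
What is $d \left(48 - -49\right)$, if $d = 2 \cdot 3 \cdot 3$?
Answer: $1746$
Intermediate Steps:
$d = 18$ ($d = 6 \cdot 3 = 18$)
$d \left(48 - -49\right) = 18 \left(48 - -49\right) = 18 \left(48 + 49\right) = 18 \cdot 97 = 1746$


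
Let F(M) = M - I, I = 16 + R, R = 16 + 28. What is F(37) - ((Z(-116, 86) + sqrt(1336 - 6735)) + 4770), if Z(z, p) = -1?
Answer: -4792 - I*sqrt(5399) ≈ -4792.0 - 73.478*I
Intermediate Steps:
R = 44
I = 60 (I = 16 + 44 = 60)
F(M) = -60 + M (F(M) = M - 1*60 = M - 60 = -60 + M)
F(37) - ((Z(-116, 86) + sqrt(1336 - 6735)) + 4770) = (-60 + 37) - ((-1 + sqrt(1336 - 6735)) + 4770) = -23 - ((-1 + sqrt(-5399)) + 4770) = -23 - ((-1 + I*sqrt(5399)) + 4770) = -23 - (4769 + I*sqrt(5399)) = -23 + (-4769 - I*sqrt(5399)) = -4792 - I*sqrt(5399)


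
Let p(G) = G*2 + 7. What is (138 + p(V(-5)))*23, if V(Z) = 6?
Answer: 3611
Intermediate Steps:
p(G) = 7 + 2*G (p(G) = 2*G + 7 = 7 + 2*G)
(138 + p(V(-5)))*23 = (138 + (7 + 2*6))*23 = (138 + (7 + 12))*23 = (138 + 19)*23 = 157*23 = 3611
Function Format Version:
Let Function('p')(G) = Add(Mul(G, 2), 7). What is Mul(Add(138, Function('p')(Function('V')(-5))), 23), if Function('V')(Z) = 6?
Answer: 3611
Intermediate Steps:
Function('p')(G) = Add(7, Mul(2, G)) (Function('p')(G) = Add(Mul(2, G), 7) = Add(7, Mul(2, G)))
Mul(Add(138, Function('p')(Function('V')(-5))), 23) = Mul(Add(138, Add(7, Mul(2, 6))), 23) = Mul(Add(138, Add(7, 12)), 23) = Mul(Add(138, 19), 23) = Mul(157, 23) = 3611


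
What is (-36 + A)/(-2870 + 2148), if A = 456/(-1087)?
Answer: 19794/392407 ≈ 0.050443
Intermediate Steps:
A = -456/1087 (A = 456*(-1/1087) = -456/1087 ≈ -0.41950)
(-36 + A)/(-2870 + 2148) = (-36 - 456/1087)/(-2870 + 2148) = -39588/1087/(-722) = -39588/1087*(-1/722) = 19794/392407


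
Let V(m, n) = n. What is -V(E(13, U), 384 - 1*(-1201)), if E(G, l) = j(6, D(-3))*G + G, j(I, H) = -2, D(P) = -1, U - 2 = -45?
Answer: -1585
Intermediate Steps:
U = -43 (U = 2 - 45 = -43)
E(G, l) = -G (E(G, l) = -2*G + G = -G)
-V(E(13, U), 384 - 1*(-1201)) = -(384 - 1*(-1201)) = -(384 + 1201) = -1*1585 = -1585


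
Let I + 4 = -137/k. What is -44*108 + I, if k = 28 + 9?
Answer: -176109/37 ≈ -4759.7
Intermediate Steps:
k = 37
I = -285/37 (I = -4 - 137/37 = -285/37 ≈ -7.7027)
-44*108 + I = -44*108 - 285/37 = -4752 - 285/37 = -176109/37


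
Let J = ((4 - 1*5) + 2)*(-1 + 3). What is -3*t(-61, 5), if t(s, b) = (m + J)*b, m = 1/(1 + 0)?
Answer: -45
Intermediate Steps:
m = 1 (m = 1/1 = 1)
J = 2 (J = ((4 - 5) + 2)*2 = (-1 + 2)*2 = 1*2 = 2)
t(s, b) = 3*b (t(s, b) = (1 + 2)*b = 3*b)
-3*t(-61, 5) = -9*5 = -3*15 = -45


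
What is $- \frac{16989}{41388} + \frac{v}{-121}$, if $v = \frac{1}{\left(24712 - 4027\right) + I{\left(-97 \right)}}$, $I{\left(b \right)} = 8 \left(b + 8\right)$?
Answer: $- \frac{13685972775}{33341248468} \approx -0.41048$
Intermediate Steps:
$I{\left(b \right)} = 64 + 8 b$ ($I{\left(b \right)} = 8 \left(8 + b\right) = 64 + 8 b$)
$v = \frac{1}{19973}$ ($v = \frac{1}{\left(24712 - 4027\right) + \left(64 + 8 \left(-97\right)\right)} = \frac{1}{\left(24712 - 4027\right) + \left(64 - 776\right)} = \frac{1}{20685 - 712} = \frac{1}{19973} \approx 5.0068 \cdot 10^{-5}$)
$- \frac{16989}{41388} + \frac{v}{-121} = - \frac{16989}{41388} + \frac{1}{19973 \left(-121\right)} = \left(-16989\right) \frac{1}{41388} + \frac{1}{19973} \left(- \frac{1}{121}\right) = - \frac{5663}{13796} - \frac{1}{2416733} = - \frac{13685972775}{33341248468}$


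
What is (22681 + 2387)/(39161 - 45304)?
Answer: -25068/6143 ≈ -4.0807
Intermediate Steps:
(22681 + 2387)/(39161 - 45304) = 25068/(-6143) = 25068*(-1/6143) = -25068/6143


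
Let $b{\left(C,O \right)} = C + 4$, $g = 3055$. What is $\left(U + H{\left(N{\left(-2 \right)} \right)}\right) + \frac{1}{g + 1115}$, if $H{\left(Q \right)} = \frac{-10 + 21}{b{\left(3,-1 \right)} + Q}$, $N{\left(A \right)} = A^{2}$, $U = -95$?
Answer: $- \frac{391979}{4170} \approx -94.0$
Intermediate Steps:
$b{\left(C,O \right)} = 4 + C$
$H{\left(Q \right)} = \frac{11}{7 + Q}$ ($H{\left(Q \right)} = \frac{-10 + 21}{\left(4 + 3\right) + Q} = \frac{11}{7 + Q}$)
$\left(U + H{\left(N{\left(-2 \right)} \right)}\right) + \frac{1}{g + 1115} = \left(-95 + \frac{11}{7 + \left(-2\right)^{2}}\right) + \frac{1}{3055 + 1115} = \left(-95 + \frac{11}{7 + 4}\right) + \frac{1}{4170} = \left(-95 + \frac{11}{11}\right) + \frac{1}{4170} = \left(-95 + 11 \cdot \frac{1}{11}\right) + \frac{1}{4170} = \left(-95 + 1\right) + \frac{1}{4170} = -94 + \frac{1}{4170} = - \frac{391979}{4170}$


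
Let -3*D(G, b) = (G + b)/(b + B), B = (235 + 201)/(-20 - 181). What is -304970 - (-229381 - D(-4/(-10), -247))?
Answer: -18928702046/250415 ≈ -75589.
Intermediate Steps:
B = -436/201 (B = 436/(-201) = 436*(-1/201) = -436/201 ≈ -2.1692)
D(G, b) = -(G + b)/(3*(-436/201 + b)) (D(G, b) = -(G + b)/(3*(b - 436/201)) = -(G + b)/(3*(-436/201 + b)))
-304970 - (-229381 - D(-4/(-10), -247)) = -304970 - (-229381 - 67*(-(-4)/(-10) - 1*(-247))/(-436 + 201*(-247))) = -304970 - (-229381 - 67*(-(-1)*(-4)/10 + 247)/(-436 - 49647)) = -304970 - (-229381 - 67*(-1*⅖ + 247)/(-50083)) = -304970 - (-229381 - 67*(-1)*(-⅖ + 247)/50083) = -304970 - (-229381 - 67*(-1)*1233/(50083*5)) = -304970 - (-229381 - 1*(-82611/250415)) = -304970 - (-229381 + 82611/250415) = -304970 - 1*(-57440360504/250415) = -304970 + 57440360504/250415 = -18928702046/250415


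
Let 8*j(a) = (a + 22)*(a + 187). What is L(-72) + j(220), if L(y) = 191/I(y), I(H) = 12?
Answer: 36983/3 ≈ 12328.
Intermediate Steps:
j(a) = (22 + a)*(187 + a)/8 (j(a) = ((a + 22)*(a + 187))/8 = ((22 + a)*(187 + a))/8 = (22 + a)*(187 + a)/8)
L(y) = 191/12
L(-72) + j(220) = 191/12 + (2057/4 + (⅛)*220² + (209/8)*220) = 191/12 + (2057/4 + (⅛)*48400 + 11495/2) = 191/12 + (2057/4 + 6050 + 11495/2) = 191/12 + 49247/4 = 36983/3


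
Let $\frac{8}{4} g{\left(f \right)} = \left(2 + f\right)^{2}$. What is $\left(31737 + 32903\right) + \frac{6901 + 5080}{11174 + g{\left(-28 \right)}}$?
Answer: $\frac{744147661}{11512} \approx 64641.0$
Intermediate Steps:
$g{\left(f \right)} = \frac{\left(2 + f\right)^{2}}{2}$
$\left(31737 + 32903\right) + \frac{6901 + 5080}{11174 + g{\left(-28 \right)}} = \left(31737 + 32903\right) + \frac{6901 + 5080}{11174 + \frac{\left(2 - 28\right)^{2}}{2}} = 64640 + \frac{11981}{11174 + \frac{\left(-26\right)^{2}}{2}} = 64640 + \frac{11981}{11174 + \frac{1}{2} \cdot 676} = 64640 + \frac{11981}{11174 + 338} = 64640 + \frac{11981}{11512} = \frac{744147661}{11512}$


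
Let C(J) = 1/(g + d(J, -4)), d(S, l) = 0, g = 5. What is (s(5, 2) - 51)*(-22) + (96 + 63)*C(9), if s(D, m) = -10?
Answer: 6869/5 ≈ 1373.8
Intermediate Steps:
C(J) = ⅕ (C(J) = 1/(5 + 0) = 1/5 = ⅕)
(s(5, 2) - 51)*(-22) + (96 + 63)*C(9) = (-10 - 51)*(-22) + (96 + 63)*(⅕) = -61*(-22) + 159*(⅕) = 1342 + 159/5 = 6869/5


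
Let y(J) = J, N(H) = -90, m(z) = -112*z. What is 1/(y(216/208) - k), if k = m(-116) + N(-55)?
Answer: -26/335425 ≈ -7.7514e-5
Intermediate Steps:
k = 12902 (k = -112*(-116) - 90 = 12992 - 90 = 12902)
1/(y(216/208) - k) = 1/(216/208 - 1*12902) = 1/(216*(1/208) - 12902) = 1/(27/26 - 12902) = 1/(-335425/26) = -26/335425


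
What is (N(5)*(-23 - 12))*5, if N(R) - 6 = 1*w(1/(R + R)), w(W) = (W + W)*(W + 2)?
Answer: -2247/2 ≈ -1123.5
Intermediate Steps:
w(W) = 2*W*(2 + W) (w(W) = (2*W)*(2 + W) = 2*W*(2 + W))
N(R) = 6 + (2 + 1/(2*R))/R (N(R) = 6 + 1*(2*(2 + 1/(R + R))/(R + R)) = 6 + 1*(2*(2 + 1/(2*R))/((2*R))) = 6 + 1*(2*(1/(2*R))*(2 + 1/(2*R))) = 6 + 1*((2 + 1/(2*R))/R) = 6 + (2 + 1/(2*R))/R)
(N(5)*(-23 - 12))*5 = ((6 + (½)/5² + 2/5)*(-23 - 12))*5 = ((6 + (½)*(1/25) + 2*(⅕))*(-35))*5 = ((6 + 1/50 + ⅖)*(-35))*5 = ((321/50)*(-35))*5 = -2247/10*5 = -2247/2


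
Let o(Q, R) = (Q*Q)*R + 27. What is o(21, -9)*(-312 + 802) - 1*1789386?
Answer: -3720966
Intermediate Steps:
o(Q, R) = 27 + R*Q² (o(Q, R) = Q²*R + 27 = R*Q² + 27 = 27 + R*Q²)
o(21, -9)*(-312 + 802) - 1*1789386 = (27 - 9*21²)*(-312 + 802) - 1*1789386 = (27 - 9*441)*490 - 1789386 = (27 - 3969)*490 - 1789386 = -3942*490 - 1789386 = -1931580 - 1789386 = -3720966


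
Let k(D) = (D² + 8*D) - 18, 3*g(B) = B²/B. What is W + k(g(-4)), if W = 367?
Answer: 3061/9 ≈ 340.11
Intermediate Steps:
g(B) = B/3 (g(B) = (B²/B)/3 = B/3)
k(D) = -18 + D² + 8*D
W + k(g(-4)) = 367 + (-18 + ((⅓)*(-4))² + 8*((⅓)*(-4))) = 367 + (-18 + (-4/3)² + 8*(-4/3)) = 367 + (-18 + 16/9 - 32/3) = 367 - 242/9 = 3061/9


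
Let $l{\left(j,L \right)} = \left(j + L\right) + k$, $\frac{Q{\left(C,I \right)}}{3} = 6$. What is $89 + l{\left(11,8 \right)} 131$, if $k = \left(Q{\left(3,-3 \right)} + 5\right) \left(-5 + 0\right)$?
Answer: $-12487$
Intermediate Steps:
$Q{\left(C,I \right)} = 18$ ($Q{\left(C,I \right)} = 3 \cdot 6 = 18$)
$k = -115$ ($k = \left(18 + 5\right) \left(-5 + 0\right) = 23 \left(-5\right) = -115$)
$l{\left(j,L \right)} = -115 + L + j$ ($l{\left(j,L \right)} = \left(j + L\right) - 115 = \left(L + j\right) - 115 = -115 + L + j$)
$89 + l{\left(11,8 \right)} 131 = 89 + \left(-115 + 8 + 11\right) 131 = 89 - 12576 = -12487$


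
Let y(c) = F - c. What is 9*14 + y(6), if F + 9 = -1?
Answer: 110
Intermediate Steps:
F = -10 (F = -9 - 1 = -10)
y(c) = -10 - c
9*14 + y(6) = 9*14 + (-10 - 1*6) = 126 + (-10 - 6) = 126 - 16 = 110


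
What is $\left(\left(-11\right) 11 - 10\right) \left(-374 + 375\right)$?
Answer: $-131$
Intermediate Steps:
$\left(\left(-11\right) 11 - 10\right) \left(-374 + 375\right) = \left(-121 - 10\right) 1 = \left(-131\right) 1 = -131$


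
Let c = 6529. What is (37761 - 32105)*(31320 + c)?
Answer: 214073944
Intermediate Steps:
(37761 - 32105)*(31320 + c) = (37761 - 32105)*(31320 + 6529) = 5656*37849 = 214073944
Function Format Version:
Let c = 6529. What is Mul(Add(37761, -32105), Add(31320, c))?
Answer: 214073944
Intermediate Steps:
Mul(Add(37761, -32105), Add(31320, c)) = Mul(Add(37761, -32105), Add(31320, 6529)) = Mul(5656, 37849) = 214073944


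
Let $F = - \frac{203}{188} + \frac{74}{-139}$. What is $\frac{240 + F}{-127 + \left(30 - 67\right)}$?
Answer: $- \frac{6229551}{4285648} \approx -1.4536$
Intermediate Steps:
$F = - \frac{42129}{26132}$ ($F = \left(-203\right) \frac{1}{188} + 74 \left(- \frac{1}{139}\right) = - \frac{203}{188} - \frac{74}{139} = - \frac{42129}{26132} \approx -1.6122$)
$\frac{240 + F}{-127 + \left(30 - 67\right)} = \frac{240 - \frac{42129}{26132}}{-127 + \left(30 - 67\right)} = \frac{6229551}{26132 \left(-127 - 37\right)} = \frac{6229551}{26132 \left(-164\right)} = \frac{6229551}{26132} \left(- \frac{1}{164}\right) = - \frac{6229551}{4285648}$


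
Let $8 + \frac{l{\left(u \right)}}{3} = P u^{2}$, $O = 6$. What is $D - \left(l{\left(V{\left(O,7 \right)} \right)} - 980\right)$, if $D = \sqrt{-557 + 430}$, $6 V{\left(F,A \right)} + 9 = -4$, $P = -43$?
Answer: $\frac{19315}{12} + i \sqrt{127} \approx 1609.6 + 11.269 i$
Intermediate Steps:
$V{\left(F,A \right)} = - \frac{13}{6}$ ($V{\left(F,A \right)} = - \frac{3}{2} + \frac{1}{6} \left(-4\right) = - \frac{3}{2} - \frac{2}{3} = - \frac{13}{6}$)
$l{\left(u \right)} = -24 - 129 u^{2}$ ($l{\left(u \right)} = -24 + 3 \left(- 43 u^{2}\right) = -24 - 129 u^{2}$)
$D = i \sqrt{127}$ ($D = \sqrt{-127} = i \sqrt{127} \approx 11.269 i$)
$D - \left(l{\left(V{\left(O,7 \right)} \right)} - 980\right) = i \sqrt{127} - \left(\left(-24 - 129 \left(- \frac{13}{6}\right)^{2}\right) - 980\right) = i \sqrt{127} - \left(\left(-24 - \frac{7267}{12}\right) - 980\right) = i \sqrt{127} - \left(- \frac{7555}{12} - 980\right) = i \sqrt{127} - - \frac{19315}{12} = i \sqrt{127} + \frac{19315}{12} = \frac{19315}{12} + i \sqrt{127}$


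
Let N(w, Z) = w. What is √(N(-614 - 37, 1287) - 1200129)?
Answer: 6*I*√33355 ≈ 1095.8*I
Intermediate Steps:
√(N(-614 - 37, 1287) - 1200129) = √((-614 - 37) - 1200129) = √(-651 - 1200129) = √(-1200780) = 6*I*√33355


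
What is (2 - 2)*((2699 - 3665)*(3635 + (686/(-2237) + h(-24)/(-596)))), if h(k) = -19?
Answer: 0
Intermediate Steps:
(2 - 2)*((2699 - 3665)*(3635 + (686/(-2237) + h(-24)/(-596)))) = (2 - 2)*((2699 - 3665)*(3635 + (686/(-2237) - 19/(-596)))) = 0*(-966*(3635 + (686*(-1/2237) - 19*(-1/596)))) = 0*(-966*(3635 + (-686/2237 + 19/596))) = 0*(-966*(3635 - 366353/1333252)) = 0*(-966*4846004667/1333252) = 0*(-2340620254161/666626) = 0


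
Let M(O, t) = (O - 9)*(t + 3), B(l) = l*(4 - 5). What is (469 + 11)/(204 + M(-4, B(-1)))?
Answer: 60/19 ≈ 3.1579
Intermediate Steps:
B(l) = -l (B(l) = l*(-1) = -l)
M(O, t) = (-9 + O)*(3 + t)
(469 + 11)/(204 + M(-4, B(-1))) = (469 + 11)/(204 + (-27 - (-9)*(-1) + 3*(-4) - (-4)*(-1))) = 480/(204 + (-27 - 9*1 - 12 - 4*1)) = 480/(204 + (-27 - 9 - 12 - 4)) = 480/(204 - 52) = 480/152 = 480*(1/152) = 60/19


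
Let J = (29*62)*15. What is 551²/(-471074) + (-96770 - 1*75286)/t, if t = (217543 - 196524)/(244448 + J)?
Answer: -21998736051617611/9901504406 ≈ -2.2218e+6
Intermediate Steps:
J = 26970 (J = 1798*15 = 26970)
t = 21019/271418 (t = (217543 - 196524)/(244448 + 26970) = 21019/271418 ≈ 0.077441)
551²/(-471074) + (-96770 - 1*75286)/t = 551²/(-471074) + (-96770 - 1*75286)/(21019/271418) = 303601*(-1/471074) + (-96770 - 75286)*(271418/21019) = -303601/471074 - 172056*271418/21019 = -303601/471074 - 46699095408/21019 = -21998736051617611/9901504406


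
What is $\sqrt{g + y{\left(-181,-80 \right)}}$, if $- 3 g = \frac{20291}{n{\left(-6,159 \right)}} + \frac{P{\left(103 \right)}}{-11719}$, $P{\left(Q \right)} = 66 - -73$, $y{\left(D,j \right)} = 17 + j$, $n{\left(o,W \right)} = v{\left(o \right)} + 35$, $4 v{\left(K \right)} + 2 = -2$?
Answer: $\frac{i \sqrt{374250522442386}}{1195338} \approx 16.184 i$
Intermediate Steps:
$v{\left(K \right)} = -1$ ($v{\left(K \right)} = - \frac{1}{2} + \frac{1}{4} \left(-2\right) = - \frac{1}{2} - \frac{1}{2} = -1$)
$n{\left(o,W \right)} = 34$ ($n{\left(o,W \right)} = -1 + 35 = 34$)
$P{\left(Q \right)} = 139$ ($P{\left(Q \right)} = 66 + 73 = 139$)
$g = - \frac{237785503}{1195338}$ ($g = - \frac{\frac{20291}{34} + \frac{139}{-11719}}{3} = - \frac{20291 \cdot \frac{1}{34} + 139 \left(- \frac{1}{11719}\right)}{3} = - \frac{\frac{20291}{34} - \frac{139}{11719}}{3} = \left(- \frac{1}{3}\right) \frac{237785503}{398446} = - \frac{237785503}{1195338} \approx -198.93$)
$\sqrt{g + y{\left(-181,-80 \right)}} = \sqrt{- \frac{237785503}{1195338} + \left(17 - 80\right)} = \sqrt{- \frac{237785503}{1195338} - 63} = \sqrt{- \frac{313091797}{1195338}} = \frac{i \sqrt{374250522442386}}{1195338}$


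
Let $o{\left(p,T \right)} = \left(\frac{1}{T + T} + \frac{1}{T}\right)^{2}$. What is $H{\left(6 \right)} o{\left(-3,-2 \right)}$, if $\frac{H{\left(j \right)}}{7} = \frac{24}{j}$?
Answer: $\frac{63}{4} \approx 15.75$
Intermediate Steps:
$H{\left(j \right)} = \frac{168}{j}$ ($H{\left(j \right)} = 7 \frac{24}{j} = \frac{168}{j}$)
$o{\left(p,T \right)} = \frac{9}{4 T^{2}}$ ($o{\left(p,T \right)} = \left(\frac{1}{2 T} + \frac{1}{T}\right)^{2} = \left(\frac{3}{2 T}\right)^{2} = \frac{9}{4 T^{2}}$)
$H{\left(6 \right)} o{\left(-3,-2 \right)} = \frac{168}{6} \frac{9}{4 \cdot 4} = 168 \cdot \frac{1}{6} \cdot \frac{9}{4} \cdot \frac{1}{4} = 28 \cdot \frac{9}{16} = \frac{63}{4}$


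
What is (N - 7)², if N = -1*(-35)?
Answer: 784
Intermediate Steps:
N = 35
(N - 7)² = (35 - 7)² = 28² = 784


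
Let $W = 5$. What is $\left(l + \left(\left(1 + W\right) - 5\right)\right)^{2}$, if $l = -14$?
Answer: $169$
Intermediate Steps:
$\left(l + \left(\left(1 + W\right) - 5\right)\right)^{2} = \left(-14 + \left(\left(1 + 5\right) - 5\right)\right)^{2} = \left(-14 + \left(6 - 5\right)\right)^{2} = \left(-14 + 1\right)^{2} = \left(-13\right)^{2} = 169$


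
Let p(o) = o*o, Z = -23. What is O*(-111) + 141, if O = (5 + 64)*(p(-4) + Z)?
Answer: 53754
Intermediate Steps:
p(o) = o²
O = -483 (O = (5 + 64)*((-4)² - 23) = 69*(16 - 23) = 69*(-7) = -483)
O*(-111) + 141 = -483*(-111) + 141 = 53613 + 141 = 53754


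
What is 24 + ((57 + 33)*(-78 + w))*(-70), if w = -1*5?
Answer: 522924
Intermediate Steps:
w = -5
24 + ((57 + 33)*(-78 + w))*(-70) = 24 + ((57 + 33)*(-78 - 5))*(-70) = 24 + (90*(-83))*(-70) = 24 - 7470*(-70) = 24 + 522900 = 522924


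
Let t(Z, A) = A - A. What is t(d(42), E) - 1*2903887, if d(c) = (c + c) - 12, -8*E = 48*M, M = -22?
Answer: -2903887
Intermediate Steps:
E = 132 (E = -6*(-22) = -⅛*(-1056) = 132)
d(c) = -12 + 2*c (d(c) = 2*c - 12 = -12 + 2*c)
t(Z, A) = 0
t(d(42), E) - 1*2903887 = 0 - 1*2903887 = 0 - 2903887 = -2903887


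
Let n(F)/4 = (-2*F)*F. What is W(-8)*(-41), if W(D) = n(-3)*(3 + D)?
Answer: -14760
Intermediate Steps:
n(F) = -8*F**2 (n(F) = 4*((-2*F)*F) = 4*(-2*F**2) = -8*F**2)
W(D) = -216 - 72*D (W(D) = (-8*(-3)**2)*(3 + D) = (-8*9)*(3 + D) = -72*(3 + D) = -216 - 72*D)
W(-8)*(-41) = (-216 - 72*(-8))*(-41) = (-216 + 576)*(-41) = 360*(-41) = -14760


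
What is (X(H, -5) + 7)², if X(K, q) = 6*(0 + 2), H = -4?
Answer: 361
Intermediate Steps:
X(K, q) = 12 (X(K, q) = 6*2 = 12)
(X(H, -5) + 7)² = (12 + 7)² = 19² = 361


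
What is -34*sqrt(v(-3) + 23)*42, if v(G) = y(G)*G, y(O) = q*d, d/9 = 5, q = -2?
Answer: -1428*sqrt(293) ≈ -24443.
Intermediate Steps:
d = 45 (d = 9*5 = 45)
y(O) = -90 (y(O) = -2*45 = -90)
v(G) = -90*G
-34*sqrt(v(-3) + 23)*42 = -34*sqrt(-90*(-3) + 23)*42 = -34*sqrt(270 + 23)*42 = -34*sqrt(293)*42 = -1428*sqrt(293)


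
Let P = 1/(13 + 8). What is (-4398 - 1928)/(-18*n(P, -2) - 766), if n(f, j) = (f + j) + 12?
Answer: 22141/3314 ≈ 6.6811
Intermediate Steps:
P = 1/21 ≈ 0.047619
n(f, j) = 12 + f + j
(-4398 - 1928)/(-18*n(P, -2) - 766) = (-4398 - 1928)/(-18*(12 + 1/21 - 2) - 766) = -6326/(-18*211/21 - 766) = -6326/(-1266/7 - 766) = -6326/(-6628/7) = -6326*(-7/6628) = 22141/3314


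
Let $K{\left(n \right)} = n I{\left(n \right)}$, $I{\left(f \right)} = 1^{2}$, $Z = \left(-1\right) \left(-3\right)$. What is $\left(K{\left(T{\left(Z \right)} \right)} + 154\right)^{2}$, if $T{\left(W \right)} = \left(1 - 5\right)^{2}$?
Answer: $28900$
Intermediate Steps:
$Z = 3$
$T{\left(W \right)} = 16$ ($T{\left(W \right)} = \left(-4\right)^{2} = 16$)
$I{\left(f \right)} = 1$
$K{\left(n \right)} = n$ ($K{\left(n \right)} = n 1 = n$)
$\left(K{\left(T{\left(Z \right)} \right)} + 154\right)^{2} = \left(16 + 154\right)^{2} = 170^{2} = 28900$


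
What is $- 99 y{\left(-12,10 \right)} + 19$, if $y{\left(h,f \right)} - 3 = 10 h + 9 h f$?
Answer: $118522$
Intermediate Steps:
$y{\left(h,f \right)} = 3 + 10 h + 9 f h$ ($y{\left(h,f \right)} = 3 + \left(10 h + 9 h f\right) = 3 + \left(10 h + 9 f h\right) = 3 + 10 h + 9 f h$)
$- 99 y{\left(-12,10 \right)} + 19 = - 99 \left(3 + 10 \left(-12\right) + 9 \cdot 10 \left(-12\right)\right) + 19 = - 99 \left(3 - 120 - 1080\right) + 19 = \left(-99\right) \left(-1197\right) + 19 = 118503 + 19 = 118522$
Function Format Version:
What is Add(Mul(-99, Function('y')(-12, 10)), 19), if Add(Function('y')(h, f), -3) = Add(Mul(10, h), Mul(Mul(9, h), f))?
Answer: 118522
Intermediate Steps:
Function('y')(h, f) = Add(3, Mul(10, h), Mul(9, f, h)) (Function('y')(h, f) = Add(3, Add(Mul(10, h), Mul(Mul(9, h), f))) = Add(3, Add(Mul(10, h), Mul(9, f, h))) = Add(3, Mul(10, h), Mul(9, f, h)))
Add(Mul(-99, Function('y')(-12, 10)), 19) = Add(Mul(-99, Add(3, Mul(10, -12), Mul(9, 10, -12))), 19) = Add(Mul(-99, Add(3, -120, -1080)), 19) = Add(Mul(-99, -1197), 19) = Add(118503, 19) = 118522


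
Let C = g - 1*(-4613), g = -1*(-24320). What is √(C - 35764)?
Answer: 3*I*√759 ≈ 82.65*I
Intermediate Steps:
g = 24320
C = 28933 (C = 24320 - 1*(-4613) = 24320 + 4613 = 28933)
√(C - 35764) = √(28933 - 35764) = √(-6831) = 3*I*√759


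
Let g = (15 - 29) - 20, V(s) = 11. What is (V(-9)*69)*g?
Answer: -25806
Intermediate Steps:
g = -34 (g = -14 - 20 = -34)
(V(-9)*69)*g = (11*69)*(-34) = 759*(-34) = -25806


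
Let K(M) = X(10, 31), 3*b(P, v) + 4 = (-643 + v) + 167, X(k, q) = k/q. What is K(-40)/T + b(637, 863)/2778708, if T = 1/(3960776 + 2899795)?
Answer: 571905705679913/258419844 ≈ 2.2131e+6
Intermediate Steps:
b(P, v) = -160 + v/3 (b(P, v) = -4/3 + ((-643 + v) + 167)/3 = -4/3 + (-476 + v)/3 = -4/3 + (-476/3 + v/3) = -160 + v/3)
K(M) = 10/31
T = 1/6860571 ≈ 1.4576e-7
K(-40)/T + b(637, 863)/2778708 = 10/(31*(1/6860571)) + (-160 + (⅓)*863)/2778708 = (10/31)*6860571 + (-160 + 863/3)*(1/2778708) = 68605710/31 + (383/3)*(1/2778708) = 68605710/31 + 383/8336124 = 571905705679913/258419844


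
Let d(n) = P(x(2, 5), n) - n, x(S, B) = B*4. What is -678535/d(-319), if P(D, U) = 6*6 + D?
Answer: -135707/75 ≈ -1809.4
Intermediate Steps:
x(S, B) = 4*B
P(D, U) = 36 + D
d(n) = 56 - n (d(n) = (36 + 4*5) - n = (36 + 20) - n = 56 - n)
-678535/d(-319) = -678535/(56 - 1*(-319)) = -678535/(56 + 319) = -678535/375 = -678535*1/375 = -135707/75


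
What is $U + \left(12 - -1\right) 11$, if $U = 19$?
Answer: $162$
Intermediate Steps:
$U + \left(12 - -1\right) 11 = 19 + \left(12 - -1\right) 11 = 19 + \left(12 + 1\right) 11 = 19 + 13 \cdot 11 = 19 + 143 = 162$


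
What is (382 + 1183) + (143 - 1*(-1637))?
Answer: 3345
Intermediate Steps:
(382 + 1183) + (143 - 1*(-1637)) = 1565 + (143 + 1637) = 1565 + 1780 = 3345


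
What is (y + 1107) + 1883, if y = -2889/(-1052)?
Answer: 3148369/1052 ≈ 2992.7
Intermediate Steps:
y = 2889/1052 (y = -2889*(-1/1052) = 2889/1052 ≈ 2.7462)
(y + 1107) + 1883 = (2889/1052 + 1107) + 1883 = 1167453/1052 + 1883 = 3148369/1052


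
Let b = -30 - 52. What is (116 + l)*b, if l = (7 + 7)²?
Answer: -25584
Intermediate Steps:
l = 196 (l = 14² = 196)
b = -82
(116 + l)*b = (116 + 196)*(-82) = 312*(-82) = -25584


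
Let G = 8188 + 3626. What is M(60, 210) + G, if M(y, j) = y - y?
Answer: 11814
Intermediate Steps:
G = 11814
M(y, j) = 0
M(60, 210) + G = 0 + 11814 = 11814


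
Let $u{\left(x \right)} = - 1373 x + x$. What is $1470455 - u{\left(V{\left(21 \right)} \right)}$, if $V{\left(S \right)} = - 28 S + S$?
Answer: $692531$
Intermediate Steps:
$V{\left(S \right)} = - 27 S$
$u{\left(x \right)} = - 1372 x$
$1470455 - u{\left(V{\left(21 \right)} \right)} = 1470455 - - 1372 \left(\left(-27\right) 21\right) = 1470455 - \left(-1372\right) \left(-567\right) = 1470455 - 777924 = 692531$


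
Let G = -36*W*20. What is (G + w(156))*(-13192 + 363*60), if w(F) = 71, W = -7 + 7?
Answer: 609748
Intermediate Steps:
W = 0
G = 0 (G = -36*0*20 = 0*20 = 0)
(G + w(156))*(-13192 + 363*60) = (0 + 71)*(-13192 + 363*60) = 71*(-13192 + 21780) = 71*8588 = 609748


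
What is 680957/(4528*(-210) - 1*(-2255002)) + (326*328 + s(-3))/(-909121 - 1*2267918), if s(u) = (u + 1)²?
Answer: 674658190873/1381082151586 ≈ 0.48850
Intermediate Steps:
s(u) = (1 + u)²
680957/(4528*(-210) - 1*(-2255002)) + (326*328 + s(-3))/(-909121 - 1*2267918) = 680957/(4528*(-210) - 1*(-2255002)) + (326*328 + (1 - 3)²)/(-909121 - 1*2267918) = 680957/(-950880 + 2255002) + (106928 + (-2)²)/(-909121 - 2267918) = 680957/1304122 + (106928 + 4)/(-3177039) = 680957*(1/1304122) + 106932*(-1/3177039) = 680957/1304122 - 35644/1059013 = 674658190873/1381082151586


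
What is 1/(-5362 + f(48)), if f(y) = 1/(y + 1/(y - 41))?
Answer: -337/1806987 ≈ -0.00018650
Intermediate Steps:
f(y) = 1/(y + 1/(-41 + y))
1/(-5362 + f(48)) = 1/(-5362 + (-41 + 48)/(1 + 48² - 41*48)) = 1/(-5362 + 7/(1 + 2304 - 1968)) = 1/(-5362 + 7/337) = 1/(-1806987/337) = -337/1806987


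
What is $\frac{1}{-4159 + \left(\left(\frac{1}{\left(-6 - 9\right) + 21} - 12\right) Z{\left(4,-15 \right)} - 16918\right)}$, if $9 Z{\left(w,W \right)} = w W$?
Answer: $- \frac{9}{188983} \approx -4.7623 \cdot 10^{-5}$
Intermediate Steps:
$Z{\left(w,W \right)} = \frac{W w}{9}$ ($Z{\left(w,W \right)} = \frac{w W}{9} = \frac{W w}{9}$)
$\frac{1}{-4159 + \left(\left(\frac{1}{\left(-6 - 9\right) + 21} - 12\right) Z{\left(4,-15 \right)} - 16918\right)} = \frac{1}{-4159 - \left(16918 - \left(\frac{1}{\left(-6 - 9\right) + 21} - 12\right) \frac{1}{9} \left(-15\right) 4\right)} = \frac{1}{-4159 - \left(16918 - \left(\frac{1}{-15 + 21} - 12\right) \left(- \frac{20}{3}\right)\right)} = \frac{1}{-4159 - \left(16918 - \left(\frac{1}{6} - 12\right) \left(- \frac{20}{3}\right)\right)} = \frac{1}{-4159 - \frac{151552}{9}} = \frac{1}{- \frac{188983}{9}} = - \frac{9}{188983}$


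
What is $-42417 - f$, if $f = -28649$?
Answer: $-13768$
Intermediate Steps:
$-42417 - f = -42417 - -28649 = -42417 + 28649 = -13768$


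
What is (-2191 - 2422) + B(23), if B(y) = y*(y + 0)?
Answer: -4084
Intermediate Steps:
B(y) = y² (B(y) = y*y = y²)
(-2191 - 2422) + B(23) = (-2191 - 2422) + 23² = -4613 + 529 = -4084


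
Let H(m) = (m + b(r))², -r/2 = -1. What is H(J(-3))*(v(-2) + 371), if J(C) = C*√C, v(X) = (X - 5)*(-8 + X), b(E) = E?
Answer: -10143 - 5292*I*√3 ≈ -10143.0 - 9166.0*I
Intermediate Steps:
r = 2 (r = -2*(-1) = 2)
v(X) = (-8 + X)*(-5 + X) (v(X) = (-5 + X)*(-8 + X) = (-8 + X)*(-5 + X))
J(C) = C^(3/2)
H(m) = (2 + m)² (H(m) = (m + 2)² = (2 + m)²)
H(J(-3))*(v(-2) + 371) = (2 + (-3)^(3/2))²*((40 + (-2)² - 13*(-2)) + 371) = (2 - 3*I*√3)²*((40 + 4 + 26) + 371) = (2 - 3*I*√3)²*(70 + 371) = (2 - 3*I*√3)²*441 = 441*(2 - 3*I*√3)²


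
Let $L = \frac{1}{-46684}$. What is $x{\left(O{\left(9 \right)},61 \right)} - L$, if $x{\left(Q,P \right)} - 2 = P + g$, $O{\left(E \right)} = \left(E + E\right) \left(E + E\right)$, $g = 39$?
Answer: $\frac{4761769}{46684} \approx 102.0$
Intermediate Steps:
$O{\left(E \right)} = 4 E^{2}$ ($O{\left(E \right)} = 2 E 2 E = 4 E^{2}$)
$x{\left(Q,P \right)} = 41 + P$ ($x{\left(Q,P \right)} = 2 + \left(P + 39\right) = 2 + \left(39 + P\right) = 41 + P$)
$L = - \frac{1}{46684} \approx -2.1421 \cdot 10^{-5}$
$x{\left(O{\left(9 \right)},61 \right)} - L = \left(41 + 61\right) - - \frac{1}{46684} = 102 + \frac{1}{46684} = \frac{4761769}{46684}$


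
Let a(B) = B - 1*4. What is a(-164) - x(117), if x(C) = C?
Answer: -285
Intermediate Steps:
a(B) = -4 + B (a(B) = B - 4 = -4 + B)
a(-164) - x(117) = (-4 - 164) - 1*117 = -168 - 117 = -285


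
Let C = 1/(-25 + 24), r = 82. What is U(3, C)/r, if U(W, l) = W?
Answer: 3/82 ≈ 0.036585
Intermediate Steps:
C = -1 (C = 1/(-1) = -1)
U(3, C)/r = 3/82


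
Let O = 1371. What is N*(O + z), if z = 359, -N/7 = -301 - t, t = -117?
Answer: 2228240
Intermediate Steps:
N = 1288 (N = -7*(-301 - 1*(-117)) = -7*(-301 + 117) = -7*(-184) = 1288)
N*(O + z) = 1288*(1371 + 359) = 1288*1730 = 2228240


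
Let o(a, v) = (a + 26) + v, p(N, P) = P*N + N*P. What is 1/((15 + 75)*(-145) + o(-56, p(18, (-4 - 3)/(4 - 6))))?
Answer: -1/12954 ≈ -7.7196e-5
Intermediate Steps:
p(N, P) = 2*N*P (p(N, P) = N*P + N*P = 2*N*P)
o(a, v) = 26 + a + v (o(a, v) = (26 + a) + v = 26 + a + v)
1/((15 + 75)*(-145) + o(-56, p(18, (-4 - 3)/(4 - 6)))) = 1/((15 + 75)*(-145) + (26 - 56 + 2*18*((-4 - 3)/(4 - 6)))) = 1/(90*(-145) + (26 - 56 + 2*18*(-7/(-2)))) = 1/(-13050 + (26 - 56 + 2*18*(-7*(-1/2)))) = 1/(-13050 + (26 - 56 + 2*18*(7/2))) = 1/(-13050 + (26 - 56 + 126)) = 1/(-13050 + 96) = 1/(-12954) = -1/12954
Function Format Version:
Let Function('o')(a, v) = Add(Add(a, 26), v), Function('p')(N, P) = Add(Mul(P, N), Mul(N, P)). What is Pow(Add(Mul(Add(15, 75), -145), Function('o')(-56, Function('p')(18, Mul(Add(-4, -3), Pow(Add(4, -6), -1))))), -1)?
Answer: Rational(-1, 12954) ≈ -7.7196e-5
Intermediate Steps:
Function('p')(N, P) = Mul(2, N, P) (Function('p')(N, P) = Add(Mul(N, P), Mul(N, P)) = Mul(2, N, P))
Function('o')(a, v) = Add(26, a, v) (Function('o')(a, v) = Add(Add(26, a), v) = Add(26, a, v))
Pow(Add(Mul(Add(15, 75), -145), Function('o')(-56, Function('p')(18, Mul(Add(-4, -3), Pow(Add(4, -6), -1))))), -1) = Pow(Add(Mul(Add(15, 75), -145), Add(26, -56, Mul(2, 18, Mul(Add(-4, -3), Pow(Add(4, -6), -1))))), -1) = Pow(Add(Mul(90, -145), Add(26, -56, Mul(2, 18, Mul(-7, Pow(-2, -1))))), -1) = Pow(Add(-13050, Add(26, -56, Mul(2, 18, Mul(-7, Rational(-1, 2))))), -1) = Pow(Add(-13050, Add(26, -56, Mul(2, 18, Rational(7, 2)))), -1) = Pow(Add(-13050, Add(26, -56, 126)), -1) = Pow(Add(-13050, 96), -1) = Pow(-12954, -1) = Rational(-1, 12954)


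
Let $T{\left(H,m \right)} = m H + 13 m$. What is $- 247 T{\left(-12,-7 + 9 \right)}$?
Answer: $-494$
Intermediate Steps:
$T{\left(H,m \right)} = 13 m + H m$ ($T{\left(H,m \right)} = H m + 13 m = 13 m + H m$)
$- 247 T{\left(-12,-7 + 9 \right)} = - 247 \left(-7 + 9\right) \left(13 - 12\right) = - 247 \cdot 2 \cdot 1 = \left(-247\right) 2 = -494$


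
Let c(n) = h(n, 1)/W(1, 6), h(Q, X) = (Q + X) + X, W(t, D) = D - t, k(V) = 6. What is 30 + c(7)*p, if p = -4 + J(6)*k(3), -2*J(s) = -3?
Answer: 39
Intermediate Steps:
J(s) = 3/2 (J(s) = -1/2*(-3) = 3/2)
h(Q, X) = Q + 2*X
c(n) = 2/5 + n/5 (c(n) = (n + 2*1)/(6 - 1*1) = (n + 2)/(6 - 1) = (2 + n)/5 = (2 + n)*(1/5) = 2/5 + n/5)
p = 5 (p = -4 + (3/2)*6 = -4 + 9 = 5)
30 + c(7)*p = 30 + (2/5 + (1/5)*7)*5 = 30 + (2/5 + 7/5)*5 = 30 + (9/5)*5 = 30 + 9 = 39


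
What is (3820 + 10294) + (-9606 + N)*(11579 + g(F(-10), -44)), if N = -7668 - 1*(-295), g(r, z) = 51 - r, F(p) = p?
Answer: -197621446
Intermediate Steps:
N = -7373 (N = -7668 + 295 = -7373)
(3820 + 10294) + (-9606 + N)*(11579 + g(F(-10), -44)) = (3820 + 10294) + (-9606 - 7373)*(11579 + (51 - 1*(-10))) = 14114 - 16979*(11579 + (51 + 10)) = 14114 - 16979*(11579 + 61) = 14114 - 16979*11640 = 14114 - 197635560 = -197621446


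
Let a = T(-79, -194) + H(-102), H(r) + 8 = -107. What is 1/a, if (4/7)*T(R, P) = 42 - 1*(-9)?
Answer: -4/103 ≈ -0.038835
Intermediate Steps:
H(r) = -115 (H(r) = -8 - 107 = -115)
T(R, P) = 357/4 (T(R, P) = 7*(42 - 1*(-9))/4 = 7*(42 + 9)/4 = (7/4)*51 = 357/4)
a = -103/4 (a = 357/4 - 115 = -103/4 ≈ -25.750)
1/a = 1/(-103/4) = -4/103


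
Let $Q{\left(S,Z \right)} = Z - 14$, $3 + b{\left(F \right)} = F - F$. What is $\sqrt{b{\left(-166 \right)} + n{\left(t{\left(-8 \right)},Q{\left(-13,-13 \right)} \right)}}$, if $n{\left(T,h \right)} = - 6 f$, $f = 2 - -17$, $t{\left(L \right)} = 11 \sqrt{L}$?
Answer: $3 i \sqrt{13} \approx 10.817 i$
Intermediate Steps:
$b{\left(F \right)} = -3$ ($b{\left(F \right)} = -3 + \left(F - F\right) = -3 + 0 = -3$)
$f = 19$ ($f = 2 + 17 = 19$)
$Q{\left(S,Z \right)} = -14 + Z$ ($Q{\left(S,Z \right)} = Z - 14 = -14 + Z$)
$n{\left(T,h \right)} = -114$ ($n{\left(T,h \right)} = \left(-6\right) 19 = -114$)
$\sqrt{b{\left(-166 \right)} + n{\left(t{\left(-8 \right)},Q{\left(-13,-13 \right)} \right)}} = \sqrt{-3 - 114} = \sqrt{-117} = 3 i \sqrt{13}$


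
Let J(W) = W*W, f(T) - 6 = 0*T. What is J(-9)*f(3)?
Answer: 486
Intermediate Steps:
f(T) = 6 (f(T) = 6 + 0*T = 6 + 0 = 6)
J(W) = W²
J(-9)*f(3) = (-9)²*6 = 81*6 = 486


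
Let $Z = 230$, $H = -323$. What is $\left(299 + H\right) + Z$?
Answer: $206$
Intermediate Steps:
$\left(299 + H\right) + Z = \left(299 - 323\right) + 230 = -24 + 230 = 206$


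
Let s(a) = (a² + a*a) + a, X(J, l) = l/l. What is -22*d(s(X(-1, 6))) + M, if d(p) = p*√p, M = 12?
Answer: 12 - 66*√3 ≈ -102.32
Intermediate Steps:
X(J, l) = 1
s(a) = a + 2*a² (s(a) = (a² + a²) + a = 2*a² + a = a + 2*a²)
d(p) = p^(3/2)
-22*d(s(X(-1, 6))) + M = -22*(1 + 2*1)^(3/2) + 12 = -22*(1 + 2)^(3/2) + 12 = -22*3*√3 + 12 = -66*√3 + 12 = 12 - 66*√3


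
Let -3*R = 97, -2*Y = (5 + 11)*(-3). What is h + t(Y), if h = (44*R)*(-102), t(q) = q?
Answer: 145136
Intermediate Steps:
Y = 24 (Y = -(5 + 11)*(-3)/2 = -8*(-3) = -½*(-48) = 24)
R = -97/3 (R = -⅓*97 = -97/3 ≈ -32.333)
h = 145112 (h = (44*(-97/3))*(-102) = -4268/3*(-102) = 145112)
h + t(Y) = 145112 + 24 = 145136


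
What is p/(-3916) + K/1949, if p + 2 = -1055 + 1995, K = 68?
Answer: -780937/3816142 ≈ -0.20464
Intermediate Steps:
p = 938 (p = -2 + (-1055 + 1995) = -2 + 940 = 938)
p/(-3916) + K/1949 = 938/(-3916) + 68/1949 = 938*(-1/3916) + 68*(1/1949) = -469/1958 + 68/1949 = -780937/3816142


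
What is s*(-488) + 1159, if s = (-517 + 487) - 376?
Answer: 199287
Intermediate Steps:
s = -406 (s = -30 - 376 = -406)
s*(-488) + 1159 = -406*(-488) + 1159 = 198128 + 1159 = 199287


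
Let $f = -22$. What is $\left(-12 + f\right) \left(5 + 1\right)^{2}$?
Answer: $-1224$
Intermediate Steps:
$\left(-12 + f\right) \left(5 + 1\right)^{2} = \left(-12 - 22\right) \left(5 + 1\right)^{2} = - 34 \cdot 6^{2} = \left(-34\right) 36 = -1224$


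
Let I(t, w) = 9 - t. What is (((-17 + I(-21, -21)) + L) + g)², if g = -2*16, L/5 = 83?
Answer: 156816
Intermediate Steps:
L = 415 (L = 5*83 = 415)
g = -32
(((-17 + I(-21, -21)) + L) + g)² = (((-17 + (9 - 1*(-21))) + 415) - 32)² = (((-17 + (9 + 21)) + 415) - 32)² = (((-17 + 30) + 415) - 32)² = ((13 + 415) - 32)² = (428 - 32)² = 396² = 156816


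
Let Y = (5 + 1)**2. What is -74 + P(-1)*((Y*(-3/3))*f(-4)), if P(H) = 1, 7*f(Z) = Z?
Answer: -374/7 ≈ -53.429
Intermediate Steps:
f(Z) = Z/7
Y = 36 (Y = 6**2 = 36)
-74 + P(-1)*((Y*(-3/3))*f(-4)) = -74 + 1*((36*(-3/3))*((1/7)*(-4))) = -74 + 1*((36*(-3*1/3))*(-4/7)) = -74 + 1*((36*(-1))*(-4/7)) = -74 + 1*(-36*(-4/7)) = -74 + 1*(144/7) = -74 + 144/7 = -374/7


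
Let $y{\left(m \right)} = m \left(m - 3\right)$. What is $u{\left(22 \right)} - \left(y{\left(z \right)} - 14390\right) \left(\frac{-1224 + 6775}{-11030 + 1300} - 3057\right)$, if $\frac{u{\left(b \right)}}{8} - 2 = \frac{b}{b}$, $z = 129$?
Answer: $\frac{3961038116}{695} \approx 5.6993 \cdot 10^{6}$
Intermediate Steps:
$y{\left(m \right)} = m \left(-3 + m\right)$
$u{\left(b \right)} = 24$ ($u{\left(b \right)} = 16 + 8 \frac{b}{b} = 16 + 8 \cdot 1 = 16 + 8 = 24$)
$u{\left(22 \right)} - \left(y{\left(z \right)} - 14390\right) \left(\frac{-1224 + 6775}{-11030 + 1300} - 3057\right) = 24 - \left(129 \left(-3 + 129\right) - 14390\right) \left(\frac{-1224 + 6775}{-11030 + 1300} - 3057\right) = 24 - \left(129 \cdot 126 - 14390\right) \left(\frac{5551}{-9730} - 3057\right) = 24 - \left(16254 - 14390\right) \left(5551 \left(- \frac{1}{9730}\right) - 3057\right) = 24 - 1864 \left(- \frac{793}{1390} - 3057\right) = 24 - 1864 \left(- \frac{4250023}{1390}\right) = 24 - - \frac{3961021436}{695} = 24 + \frac{3961021436}{695} = \frac{3961038116}{695}$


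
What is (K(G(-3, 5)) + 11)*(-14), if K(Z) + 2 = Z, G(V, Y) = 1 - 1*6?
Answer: -56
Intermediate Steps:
G(V, Y) = -5 (G(V, Y) = 1 - 6 = -5)
K(Z) = -2 + Z
(K(G(-3, 5)) + 11)*(-14) = ((-2 - 5) + 11)*(-14) = (-7 + 11)*(-14) = 4*(-14) = -56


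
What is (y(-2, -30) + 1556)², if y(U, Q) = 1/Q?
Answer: 2178929041/900 ≈ 2.4210e+6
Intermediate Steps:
(y(-2, -30) + 1556)² = (1/(-30) + 1556)² = (-1/30 + 1556)² = (46679/30)² = 2178929041/900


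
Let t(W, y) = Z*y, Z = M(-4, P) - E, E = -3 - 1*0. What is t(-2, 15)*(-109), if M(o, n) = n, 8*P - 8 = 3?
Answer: -57225/8 ≈ -7153.1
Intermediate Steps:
P = 11/8 (P = 1 + (1/8)*3 = 1 + 3/8 = 11/8 ≈ 1.3750)
E = -3 (E = -3 + 0 = -3)
Z = 35/8 (Z = 11/8 - 1*(-3) = 11/8 + 3 = 35/8 ≈ 4.3750)
t(W, y) = 35*y/8
t(-2, 15)*(-109) = ((35/8)*15)*(-109) = (525/8)*(-109) = -57225/8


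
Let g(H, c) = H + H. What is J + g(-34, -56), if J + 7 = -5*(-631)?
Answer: 3080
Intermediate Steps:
g(H, c) = 2*H
J = 3148 (J = -7 - 5*(-631) = -7 + 3155 = 3148)
J + g(-34, -56) = 3148 + 2*(-34) = 3148 - 68 = 3080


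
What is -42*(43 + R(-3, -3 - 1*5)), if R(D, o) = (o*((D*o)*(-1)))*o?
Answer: 62706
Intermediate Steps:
R(D, o) = -D*o³ (R(D, o) = (o*(-D*o))*o = (-D*o²)*o = -D*o³)
-42*(43 + R(-3, -3 - 1*5)) = -42*(43 - 1*(-3)*(-3 - 1*5)³) = -42*(43 - 1*(-3)*(-3 - 5)³) = -42*(43 - 1*(-3)*(-8)³) = -42*(43 - 1*(-3)*(-512)) = -42*(43 - 1536) = -42*(-1493) = 62706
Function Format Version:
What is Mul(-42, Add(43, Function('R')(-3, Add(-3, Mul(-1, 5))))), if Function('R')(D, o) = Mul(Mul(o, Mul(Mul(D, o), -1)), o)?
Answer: 62706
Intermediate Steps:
Function('R')(D, o) = Mul(-1, D, Pow(o, 3)) (Function('R')(D, o) = Mul(Mul(o, Mul(-1, D, o)), o) = Mul(Mul(-1, D, Pow(o, 2)), o) = Mul(-1, D, Pow(o, 3)))
Mul(-42, Add(43, Function('R')(-3, Add(-3, Mul(-1, 5))))) = Mul(-42, Add(43, Mul(-1, -3, Pow(Add(-3, Mul(-1, 5)), 3)))) = Mul(-42, Add(43, Mul(-1, -3, Pow(Add(-3, -5), 3)))) = Mul(-42, Add(43, Mul(-1, -3, Pow(-8, 3)))) = Mul(-42, Add(43, Mul(-1, -3, -512))) = Mul(-42, Add(43, -1536)) = Mul(-42, -1493) = 62706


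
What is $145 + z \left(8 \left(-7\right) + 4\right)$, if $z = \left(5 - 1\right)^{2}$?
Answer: $-687$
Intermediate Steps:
$z = 16$ ($z = 4^{2} = 16$)
$145 + z \left(8 \left(-7\right) + 4\right) = 145 + 16 \left(8 \left(-7\right) + 4\right) = 145 + 16 \left(-56 + 4\right) = 145 + 16 \left(-52\right) = 145 - 832 = -687$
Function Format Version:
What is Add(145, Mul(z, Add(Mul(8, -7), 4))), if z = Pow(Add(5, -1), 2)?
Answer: -687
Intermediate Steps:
z = 16 (z = Pow(4, 2) = 16)
Add(145, Mul(z, Add(Mul(8, -7), 4))) = Add(145, Mul(16, Add(Mul(8, -7), 4))) = Add(145, Mul(16, Add(-56, 4))) = Add(145, Mul(16, -52)) = Add(145, -832) = -687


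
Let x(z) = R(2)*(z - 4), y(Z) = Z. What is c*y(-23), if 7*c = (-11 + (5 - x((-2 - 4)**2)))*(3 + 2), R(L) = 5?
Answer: 19090/7 ≈ 2727.1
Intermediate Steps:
x(z) = -20 + 5*z (x(z) = 5*(z - 4) = 5*(-4 + z) = -20 + 5*z)
c = -830/7 (c = ((-11 + (5 - (-20 + 5*(-2 - 4)**2)))*(3 + 2))/7 = ((-11 + (5 - (-20 + 5*(-6)**2)))*5)/7 = ((-11 + (5 - (-20 + 5*36)))*5)/7 = ((-11 + (5 - (-20 + 180)))*5)/7 = ((-11 + (5 - 1*160))*5)/7 = ((-11 + (5 - 160))*5)/7 = ((-11 - 155)*5)/7 = (-166*5)/7 = (1/7)*(-830) = -830/7 ≈ -118.57)
c*y(-23) = -830/7*(-23) = 19090/7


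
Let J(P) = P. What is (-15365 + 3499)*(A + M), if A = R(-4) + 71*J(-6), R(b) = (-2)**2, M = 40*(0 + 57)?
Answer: -22047028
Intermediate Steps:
M = 2280 (M = 40*57 = 2280)
R(b) = 4
A = -422 (A = 4 + 71*(-6) = 4 - 426 = -422)
(-15365 + 3499)*(A + M) = (-15365 + 3499)*(-422 + 2280) = -11866*1858 = -22047028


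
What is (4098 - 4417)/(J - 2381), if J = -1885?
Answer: 319/4266 ≈ 0.074777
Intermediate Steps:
(4098 - 4417)/(J - 2381) = (4098 - 4417)/(-1885 - 2381) = -319/(-4266) = -319*(-1/4266) = 319/4266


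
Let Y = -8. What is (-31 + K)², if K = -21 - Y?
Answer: 1936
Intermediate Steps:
K = -13 (K = -21 - 1*(-8) = -21 + 8 = -13)
(-31 + K)² = (-31 - 13)² = (-44)² = 1936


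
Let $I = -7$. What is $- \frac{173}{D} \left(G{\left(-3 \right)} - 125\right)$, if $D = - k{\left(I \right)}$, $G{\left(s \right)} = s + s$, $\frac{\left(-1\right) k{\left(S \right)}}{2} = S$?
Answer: $- \frac{22663}{14} \approx -1618.8$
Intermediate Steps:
$k{\left(S \right)} = - 2 S$
$G{\left(s \right)} = 2 s$
$D = -14$ ($D = - \left(-2\right) \left(-7\right) = \left(-1\right) 14 = -14$)
$- \frac{173}{D} \left(G{\left(-3 \right)} - 125\right) = - \frac{173}{-14} \left(2 \left(-3\right) - 125\right) = \left(-173\right) \left(- \frac{1}{14}\right) \left(-6 - 125\right) = \frac{173}{14} \left(-131\right) = - \frac{22663}{14}$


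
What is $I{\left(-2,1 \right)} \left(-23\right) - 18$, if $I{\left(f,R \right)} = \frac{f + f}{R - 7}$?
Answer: $- \frac{100}{3} \approx -33.333$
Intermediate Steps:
$I{\left(f,R \right)} = \frac{2 f}{-7 + R}$
$I{\left(-2,1 \right)} \left(-23\right) - 18 = 2 \left(-2\right) \frac{1}{-7 + 1} \left(-23\right) - 18 = 2 \left(-2\right) \frac{1}{-6} \left(-23\right) - 18 = 2 \left(-2\right) \left(- \frac{1}{6}\right) \left(-23\right) - 18 = \frac{2}{3} \left(-23\right) - 18 = - \frac{46}{3} - 18 = - \frac{100}{3}$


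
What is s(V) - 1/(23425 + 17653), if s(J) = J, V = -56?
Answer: -2300369/41078 ≈ -56.000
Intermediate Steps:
s(V) - 1/(23425 + 17653) = -56 - 1/(23425 + 17653) = -56 - 1/41078 = -2300369/41078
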